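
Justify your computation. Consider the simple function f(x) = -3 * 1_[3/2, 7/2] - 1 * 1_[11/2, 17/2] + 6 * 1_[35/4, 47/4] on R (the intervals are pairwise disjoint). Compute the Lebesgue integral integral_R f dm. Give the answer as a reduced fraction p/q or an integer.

For a simple function f = sum_i c_i * 1_{A_i} with disjoint A_i,
  integral f dm = sum_i c_i * m(A_i).
Lengths of the A_i:
  m(A_1) = 7/2 - 3/2 = 2.
  m(A_2) = 17/2 - 11/2 = 3.
  m(A_3) = 47/4 - 35/4 = 3.
Contributions c_i * m(A_i):
  (-3) * (2) = -6.
  (-1) * (3) = -3.
  (6) * (3) = 18.
Total: -6 - 3 + 18 = 9.

9


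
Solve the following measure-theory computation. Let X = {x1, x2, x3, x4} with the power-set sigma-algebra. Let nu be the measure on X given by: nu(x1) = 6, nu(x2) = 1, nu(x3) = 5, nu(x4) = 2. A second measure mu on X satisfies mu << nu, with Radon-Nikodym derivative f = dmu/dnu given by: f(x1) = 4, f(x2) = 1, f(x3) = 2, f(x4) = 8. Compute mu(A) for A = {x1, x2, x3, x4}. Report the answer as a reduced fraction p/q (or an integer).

By the defining property of the Radon-Nikodym derivative, for every measurable set A,
  mu(A) = integral_A f dnu.
Since nu is a discrete measure concentrated on the atoms of X, the integral over A reduces to the sum
  mu(A) = sum_{x in A} f(x) * nu({x}).
Computing each term:
  x1: f(x1) * nu(x1) = 4 * 6 = 24.
  x2: f(x2) * nu(x2) = 1 * 1 = 1.
  x3: f(x3) * nu(x3) = 2 * 5 = 10.
  x4: f(x4) * nu(x4) = 8 * 2 = 16.
Summing: mu(A) = 24 + 1 + 10 + 16 = 51.

51


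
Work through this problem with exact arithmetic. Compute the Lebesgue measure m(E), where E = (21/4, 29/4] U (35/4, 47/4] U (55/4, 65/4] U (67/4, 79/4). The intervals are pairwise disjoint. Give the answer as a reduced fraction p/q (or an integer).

For pairwise disjoint intervals, m(union_i I_i) = sum_i m(I_i),
and m is invariant under swapping open/closed endpoints (single points have measure 0).
So m(E) = sum_i (b_i - a_i).
  I_1 has length 29/4 - 21/4 = 2.
  I_2 has length 47/4 - 35/4 = 3.
  I_3 has length 65/4 - 55/4 = 5/2.
  I_4 has length 79/4 - 67/4 = 3.
Summing:
  m(E) = 2 + 3 + 5/2 + 3 = 21/2.

21/2


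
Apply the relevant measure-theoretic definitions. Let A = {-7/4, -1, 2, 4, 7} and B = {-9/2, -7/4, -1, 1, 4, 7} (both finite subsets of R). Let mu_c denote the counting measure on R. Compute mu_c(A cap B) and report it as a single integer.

Counting measure on a finite set equals cardinality. mu_c(A cap B) = |A cap B| (elements appearing in both).
Enumerating the elements of A that also lie in B gives 4 element(s).
So mu_c(A cap B) = 4.

4


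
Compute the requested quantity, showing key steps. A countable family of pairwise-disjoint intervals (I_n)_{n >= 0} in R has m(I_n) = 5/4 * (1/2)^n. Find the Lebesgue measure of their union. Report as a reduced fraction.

By countable additivity of the Lebesgue measure on pairwise disjoint measurable sets,
  m(union_{n >= 0} I_n) = sum_{n >= 0} m(I_n) = sum_{n >= 0} a * r^n,
  with a = 5/4 and r = 1/2.
Since 0 < r = 1/2 < 1, the geometric series converges:
  sum_{n >= 0} a * r^n = a / (1 - r).
  = 5/4 / (1 - 1/2)
  = 5/4 / (1/2)
  = 5/2.

5/2


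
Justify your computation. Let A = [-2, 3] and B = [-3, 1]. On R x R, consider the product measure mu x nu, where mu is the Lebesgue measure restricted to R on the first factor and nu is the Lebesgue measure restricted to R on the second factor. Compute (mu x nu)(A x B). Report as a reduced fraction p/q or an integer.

For a measurable rectangle A x B, the product measure satisfies
  (mu x nu)(A x B) = mu(A) * nu(B).
  mu(A) = 5.
  nu(B) = 4.
  (mu x nu)(A x B) = 5 * 4 = 20.

20


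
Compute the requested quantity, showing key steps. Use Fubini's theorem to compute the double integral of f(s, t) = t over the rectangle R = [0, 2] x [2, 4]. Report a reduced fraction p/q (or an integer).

f(s, t) is a tensor product of a function of s and a function of t, and both factors are bounded continuous (hence Lebesgue integrable) on the rectangle, so Fubini's theorem applies:
  integral_R f d(m x m) = (integral_a1^b1 1 ds) * (integral_a2^b2 t dt).
Inner integral in s: integral_{0}^{2} 1 ds = (2^1 - 0^1)/1
  = 2.
Inner integral in t: integral_{2}^{4} t dt = (4^2 - 2^2)/2
  = 6.
Product: (2) * (6) = 12.

12


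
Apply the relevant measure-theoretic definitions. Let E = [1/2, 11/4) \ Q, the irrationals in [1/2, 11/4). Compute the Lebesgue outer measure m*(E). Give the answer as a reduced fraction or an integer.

The interval I = [1/2, 11/4) has m(I) = 11/4 - 1/2 = 9/4 (endpoints are measure-zero, so open/closed/half-open agree). Write I = (I cap Q) u (I \ Q). The rationals in I are countable, so m*(I cap Q) = 0 (cover each rational by intervals whose total length is arbitrarily small). By countable subadditivity m*(I) <= m*(I cap Q) + m*(I \ Q), hence m*(I \ Q) >= m(I) = 9/4. The reverse inequality m*(I \ Q) <= m*(I) = 9/4 is trivial since (I \ Q) is a subset of I. Therefore m*(I \ Q) = 9/4.

9/4


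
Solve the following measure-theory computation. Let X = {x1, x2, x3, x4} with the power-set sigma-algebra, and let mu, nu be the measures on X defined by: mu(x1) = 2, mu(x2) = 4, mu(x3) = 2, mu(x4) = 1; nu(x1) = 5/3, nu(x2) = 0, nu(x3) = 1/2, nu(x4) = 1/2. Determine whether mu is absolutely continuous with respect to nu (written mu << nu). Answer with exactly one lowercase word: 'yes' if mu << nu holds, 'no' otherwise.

mu << nu means: every nu-null measurable set is also mu-null; equivalently, for every atom x, if nu({x}) = 0 then mu({x}) = 0.
Checking each atom:
  x1: nu = 5/3 > 0 -> no constraint.
  x2: nu = 0, mu = 4 > 0 -> violates mu << nu.
  x3: nu = 1/2 > 0 -> no constraint.
  x4: nu = 1/2 > 0 -> no constraint.
The atom(s) x2 violate the condition (nu = 0 but mu > 0). Therefore mu is NOT absolutely continuous w.r.t. nu.

no


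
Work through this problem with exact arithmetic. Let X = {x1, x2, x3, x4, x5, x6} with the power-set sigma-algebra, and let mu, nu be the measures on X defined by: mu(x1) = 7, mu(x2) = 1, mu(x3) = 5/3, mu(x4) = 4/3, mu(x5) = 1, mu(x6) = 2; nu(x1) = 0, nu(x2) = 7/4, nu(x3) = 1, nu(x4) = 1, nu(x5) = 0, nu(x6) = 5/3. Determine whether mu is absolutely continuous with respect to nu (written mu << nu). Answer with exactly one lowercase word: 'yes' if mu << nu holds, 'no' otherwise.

mu << nu means: every nu-null measurable set is also mu-null; equivalently, for every atom x, if nu({x}) = 0 then mu({x}) = 0.
Checking each atom:
  x1: nu = 0, mu = 7 > 0 -> violates mu << nu.
  x2: nu = 7/4 > 0 -> no constraint.
  x3: nu = 1 > 0 -> no constraint.
  x4: nu = 1 > 0 -> no constraint.
  x5: nu = 0, mu = 1 > 0 -> violates mu << nu.
  x6: nu = 5/3 > 0 -> no constraint.
The atom(s) x1, x5 violate the condition (nu = 0 but mu > 0). Therefore mu is NOT absolutely continuous w.r.t. nu.

no


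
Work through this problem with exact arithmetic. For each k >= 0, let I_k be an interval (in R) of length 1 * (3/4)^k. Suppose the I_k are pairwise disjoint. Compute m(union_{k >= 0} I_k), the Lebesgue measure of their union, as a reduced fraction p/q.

By countable additivity of the Lebesgue measure on pairwise disjoint measurable sets,
  m(union_{k >= 0} I_k) = sum_{k >= 0} m(I_k) = sum_{k >= 0} a * r^k,
  with a = 1 and r = 3/4.
Since 0 < r = 3/4 < 1, the geometric series converges:
  sum_{k >= 0} a * r^k = a / (1 - r).
  = 1 / (1 - 3/4)
  = 1 / (1/4)
  = 4.

4


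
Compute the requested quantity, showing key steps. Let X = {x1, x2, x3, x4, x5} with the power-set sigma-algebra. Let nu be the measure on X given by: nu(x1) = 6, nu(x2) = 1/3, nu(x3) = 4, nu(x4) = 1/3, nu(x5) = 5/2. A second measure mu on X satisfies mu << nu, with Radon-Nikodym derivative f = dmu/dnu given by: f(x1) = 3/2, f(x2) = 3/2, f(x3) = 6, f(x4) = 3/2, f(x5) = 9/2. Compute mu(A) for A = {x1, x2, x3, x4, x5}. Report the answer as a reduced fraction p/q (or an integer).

By the defining property of the Radon-Nikodym derivative, for every measurable set A,
  mu(A) = integral_A f dnu.
Since nu is a discrete measure concentrated on the atoms of X, the integral over A reduces to the sum
  mu(A) = sum_{x in A} f(x) * nu({x}).
Computing each term:
  x1: f(x1) * nu(x1) = 3/2 * 6 = 9.
  x2: f(x2) * nu(x2) = 3/2 * 1/3 = 1/2.
  x3: f(x3) * nu(x3) = 6 * 4 = 24.
  x4: f(x4) * nu(x4) = 3/2 * 1/3 = 1/2.
  x5: f(x5) * nu(x5) = 9/2 * 5/2 = 45/4.
Summing: mu(A) = 9 + 1/2 + 24 + 1/2 + 45/4 = 181/4.

181/4


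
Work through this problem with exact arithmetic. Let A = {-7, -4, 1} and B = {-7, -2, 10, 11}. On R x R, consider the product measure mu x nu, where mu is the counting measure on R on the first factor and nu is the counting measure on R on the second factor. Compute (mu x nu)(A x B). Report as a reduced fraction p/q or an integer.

For a measurable rectangle A x B, the product measure satisfies
  (mu x nu)(A x B) = mu(A) * nu(B).
  mu(A) = 3.
  nu(B) = 4.
  (mu x nu)(A x B) = 3 * 4 = 12.

12


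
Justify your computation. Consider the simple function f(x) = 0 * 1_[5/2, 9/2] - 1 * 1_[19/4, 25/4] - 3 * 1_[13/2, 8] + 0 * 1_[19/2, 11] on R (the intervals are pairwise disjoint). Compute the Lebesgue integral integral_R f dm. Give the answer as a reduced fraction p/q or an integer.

For a simple function f = sum_i c_i * 1_{A_i} with disjoint A_i,
  integral f dm = sum_i c_i * m(A_i).
Lengths of the A_i:
  m(A_1) = 9/2 - 5/2 = 2.
  m(A_2) = 25/4 - 19/4 = 3/2.
  m(A_3) = 8 - 13/2 = 3/2.
  m(A_4) = 11 - 19/2 = 3/2.
Contributions c_i * m(A_i):
  (0) * (2) = 0.
  (-1) * (3/2) = -3/2.
  (-3) * (3/2) = -9/2.
  (0) * (3/2) = 0.
Total: 0 - 3/2 - 9/2 + 0 = -6.

-6


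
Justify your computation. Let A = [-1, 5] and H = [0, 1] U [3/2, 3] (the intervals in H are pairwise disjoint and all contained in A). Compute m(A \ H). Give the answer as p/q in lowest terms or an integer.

The ambient interval has length m(A) = 5 - (-1) = 6.
Since the holes are disjoint and sit inside A, by finite additivity
  m(H) = sum_i (b_i - a_i), and m(A \ H) = m(A) - m(H).
Computing the hole measures:
  m(H_1) = 1 - 0 = 1.
  m(H_2) = 3 - 3/2 = 3/2.
Summed: m(H) = 1 + 3/2 = 5/2.
So m(A \ H) = 6 - 5/2 = 7/2.

7/2


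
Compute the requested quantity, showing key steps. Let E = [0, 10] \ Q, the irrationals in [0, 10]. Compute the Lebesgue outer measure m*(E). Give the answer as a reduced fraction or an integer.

The interval I = [0, 10] has m(I) = 10 - 0 = 10 (endpoints are measure-zero, so open/closed/half-open agree). Write I = (I cap Q) u (I \ Q). The rationals in I are countable, so m*(I cap Q) = 0 (cover each rational by intervals whose total length is arbitrarily small). By countable subadditivity m*(I) <= m*(I cap Q) + m*(I \ Q), hence m*(I \ Q) >= m(I) = 10. The reverse inequality m*(I \ Q) <= m*(I) = 10 is trivial since (I \ Q) is a subset of I. Therefore m*(I \ Q) = 10.

10


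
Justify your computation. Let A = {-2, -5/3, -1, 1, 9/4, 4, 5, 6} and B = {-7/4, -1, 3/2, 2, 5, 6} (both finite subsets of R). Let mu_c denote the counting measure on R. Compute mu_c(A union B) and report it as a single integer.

Counting measure on a finite set equals cardinality. By inclusion-exclusion, |A union B| = |A| + |B| - |A cap B|.
|A| = 8, |B| = 6, |A cap B| = 3.
So mu_c(A union B) = 8 + 6 - 3 = 11.

11


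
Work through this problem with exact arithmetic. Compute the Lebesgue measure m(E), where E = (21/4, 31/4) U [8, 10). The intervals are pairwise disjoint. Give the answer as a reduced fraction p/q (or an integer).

For pairwise disjoint intervals, m(union_i I_i) = sum_i m(I_i),
and m is invariant under swapping open/closed endpoints (single points have measure 0).
So m(E) = sum_i (b_i - a_i).
  I_1 has length 31/4 - 21/4 = 5/2.
  I_2 has length 10 - 8 = 2.
Summing:
  m(E) = 5/2 + 2 = 9/2.

9/2


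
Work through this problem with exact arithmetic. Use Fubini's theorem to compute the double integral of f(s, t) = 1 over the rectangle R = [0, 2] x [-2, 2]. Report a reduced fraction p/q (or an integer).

f(s, t) is a tensor product of a function of s and a function of t, and both factors are bounded continuous (hence Lebesgue integrable) on the rectangle, so Fubini's theorem applies:
  integral_R f d(m x m) = (integral_a1^b1 1 ds) * (integral_a2^b2 1 dt).
Inner integral in s: integral_{0}^{2} 1 ds = (2^1 - 0^1)/1
  = 2.
Inner integral in t: integral_{-2}^{2} 1 dt = (2^1 - (-2)^1)/1
  = 4.
Product: (2) * (4) = 8.

8


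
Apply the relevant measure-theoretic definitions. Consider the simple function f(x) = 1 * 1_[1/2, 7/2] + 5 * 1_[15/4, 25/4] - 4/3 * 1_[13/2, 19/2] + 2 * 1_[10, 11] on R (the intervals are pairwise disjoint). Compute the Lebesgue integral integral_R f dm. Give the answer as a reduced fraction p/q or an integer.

For a simple function f = sum_i c_i * 1_{A_i} with disjoint A_i,
  integral f dm = sum_i c_i * m(A_i).
Lengths of the A_i:
  m(A_1) = 7/2 - 1/2 = 3.
  m(A_2) = 25/4 - 15/4 = 5/2.
  m(A_3) = 19/2 - 13/2 = 3.
  m(A_4) = 11 - 10 = 1.
Contributions c_i * m(A_i):
  (1) * (3) = 3.
  (5) * (5/2) = 25/2.
  (-4/3) * (3) = -4.
  (2) * (1) = 2.
Total: 3 + 25/2 - 4 + 2 = 27/2.

27/2


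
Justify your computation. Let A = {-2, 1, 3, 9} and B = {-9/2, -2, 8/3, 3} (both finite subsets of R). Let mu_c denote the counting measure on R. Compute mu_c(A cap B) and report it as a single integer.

Counting measure on a finite set equals cardinality. mu_c(A cap B) = |A cap B| (elements appearing in both).
Enumerating the elements of A that also lie in B gives 2 element(s).
So mu_c(A cap B) = 2.

2


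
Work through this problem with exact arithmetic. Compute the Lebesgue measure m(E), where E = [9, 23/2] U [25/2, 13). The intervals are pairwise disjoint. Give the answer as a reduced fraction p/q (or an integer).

For pairwise disjoint intervals, m(union_i I_i) = sum_i m(I_i),
and m is invariant under swapping open/closed endpoints (single points have measure 0).
So m(E) = sum_i (b_i - a_i).
  I_1 has length 23/2 - 9 = 5/2.
  I_2 has length 13 - 25/2 = 1/2.
Summing:
  m(E) = 5/2 + 1/2 = 3.

3


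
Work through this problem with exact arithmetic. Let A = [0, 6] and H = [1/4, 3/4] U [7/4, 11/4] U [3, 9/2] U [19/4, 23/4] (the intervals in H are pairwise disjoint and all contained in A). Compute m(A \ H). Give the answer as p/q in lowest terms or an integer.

The ambient interval has length m(A) = 6 - 0 = 6.
Since the holes are disjoint and sit inside A, by finite additivity
  m(H) = sum_i (b_i - a_i), and m(A \ H) = m(A) - m(H).
Computing the hole measures:
  m(H_1) = 3/4 - 1/4 = 1/2.
  m(H_2) = 11/4 - 7/4 = 1.
  m(H_3) = 9/2 - 3 = 3/2.
  m(H_4) = 23/4 - 19/4 = 1.
Summed: m(H) = 1/2 + 1 + 3/2 + 1 = 4.
So m(A \ H) = 6 - 4 = 2.

2


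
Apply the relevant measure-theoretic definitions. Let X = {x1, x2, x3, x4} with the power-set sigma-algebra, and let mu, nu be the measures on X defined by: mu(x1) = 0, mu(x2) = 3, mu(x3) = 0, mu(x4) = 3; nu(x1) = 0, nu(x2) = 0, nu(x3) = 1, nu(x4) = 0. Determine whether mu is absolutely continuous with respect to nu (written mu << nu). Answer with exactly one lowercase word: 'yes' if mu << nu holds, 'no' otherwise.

mu << nu means: every nu-null measurable set is also mu-null; equivalently, for every atom x, if nu({x}) = 0 then mu({x}) = 0.
Checking each atom:
  x1: nu = 0, mu = 0 -> consistent with mu << nu.
  x2: nu = 0, mu = 3 > 0 -> violates mu << nu.
  x3: nu = 1 > 0 -> no constraint.
  x4: nu = 0, mu = 3 > 0 -> violates mu << nu.
The atom(s) x2, x4 violate the condition (nu = 0 but mu > 0). Therefore mu is NOT absolutely continuous w.r.t. nu.

no


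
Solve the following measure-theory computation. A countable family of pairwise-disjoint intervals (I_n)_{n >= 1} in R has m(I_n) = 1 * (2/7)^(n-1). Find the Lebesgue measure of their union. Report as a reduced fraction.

By countable additivity of the Lebesgue measure on pairwise disjoint measurable sets,
  m(union_{n >= 1} I_n) = sum_{n >= 1} m(I_n) = sum_{n >= 1} a * r^(n-1),
  with a = 1 and r = 2/7.
Since 0 < r = 2/7 < 1, the geometric series converges:
  sum_{n >= 1} a * r^(n-1) = a / (1 - r).
  = 1 / (1 - 2/7)
  = 1 / (5/7)
  = 7/5.

7/5


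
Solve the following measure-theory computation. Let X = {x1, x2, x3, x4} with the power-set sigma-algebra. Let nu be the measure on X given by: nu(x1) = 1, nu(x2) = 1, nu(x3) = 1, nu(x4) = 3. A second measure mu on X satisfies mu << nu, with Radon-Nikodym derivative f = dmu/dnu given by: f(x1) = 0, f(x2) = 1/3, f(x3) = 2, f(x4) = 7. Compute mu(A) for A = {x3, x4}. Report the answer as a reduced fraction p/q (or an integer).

By the defining property of the Radon-Nikodym derivative, for every measurable set A,
  mu(A) = integral_A f dnu.
Since nu is a discrete measure concentrated on the atoms of X, the integral over A reduces to the sum
  mu(A) = sum_{x in A} f(x) * nu({x}).
Computing each term:
  x3: f(x3) * nu(x3) = 2 * 1 = 2.
  x4: f(x4) * nu(x4) = 7 * 3 = 21.
Summing: mu(A) = 2 + 21 = 23.

23


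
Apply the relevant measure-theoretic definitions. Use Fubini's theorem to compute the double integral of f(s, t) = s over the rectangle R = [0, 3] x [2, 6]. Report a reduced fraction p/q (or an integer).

f(s, t) is a tensor product of a function of s and a function of t, and both factors are bounded continuous (hence Lebesgue integrable) on the rectangle, so Fubini's theorem applies:
  integral_R f d(m x m) = (integral_a1^b1 s ds) * (integral_a2^b2 1 dt).
Inner integral in s: integral_{0}^{3} s ds = (3^2 - 0^2)/2
  = 9/2.
Inner integral in t: integral_{2}^{6} 1 dt = (6^1 - 2^1)/1
  = 4.
Product: (9/2) * (4) = 18.

18


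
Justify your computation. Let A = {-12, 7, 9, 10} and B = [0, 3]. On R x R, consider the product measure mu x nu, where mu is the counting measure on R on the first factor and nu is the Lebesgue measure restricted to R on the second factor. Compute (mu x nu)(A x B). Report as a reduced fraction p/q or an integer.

For a measurable rectangle A x B, the product measure satisfies
  (mu x nu)(A x B) = mu(A) * nu(B).
  mu(A) = 4.
  nu(B) = 3.
  (mu x nu)(A x B) = 4 * 3 = 12.

12


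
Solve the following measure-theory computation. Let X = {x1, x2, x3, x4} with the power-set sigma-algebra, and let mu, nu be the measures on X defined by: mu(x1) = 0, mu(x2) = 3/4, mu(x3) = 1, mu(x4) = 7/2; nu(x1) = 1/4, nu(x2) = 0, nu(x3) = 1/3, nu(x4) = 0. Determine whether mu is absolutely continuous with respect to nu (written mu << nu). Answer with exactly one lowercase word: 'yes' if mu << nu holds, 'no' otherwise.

mu << nu means: every nu-null measurable set is also mu-null; equivalently, for every atom x, if nu({x}) = 0 then mu({x}) = 0.
Checking each atom:
  x1: nu = 1/4 > 0 -> no constraint.
  x2: nu = 0, mu = 3/4 > 0 -> violates mu << nu.
  x3: nu = 1/3 > 0 -> no constraint.
  x4: nu = 0, mu = 7/2 > 0 -> violates mu << nu.
The atom(s) x2, x4 violate the condition (nu = 0 but mu > 0). Therefore mu is NOT absolutely continuous w.r.t. nu.

no


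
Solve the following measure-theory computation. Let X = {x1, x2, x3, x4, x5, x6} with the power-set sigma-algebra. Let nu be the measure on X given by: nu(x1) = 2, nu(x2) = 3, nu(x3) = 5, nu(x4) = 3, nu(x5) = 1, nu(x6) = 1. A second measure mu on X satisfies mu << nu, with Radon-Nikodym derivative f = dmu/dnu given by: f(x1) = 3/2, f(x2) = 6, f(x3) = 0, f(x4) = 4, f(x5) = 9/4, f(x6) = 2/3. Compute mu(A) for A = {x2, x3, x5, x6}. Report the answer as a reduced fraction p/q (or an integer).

By the defining property of the Radon-Nikodym derivative, for every measurable set A,
  mu(A) = integral_A f dnu.
Since nu is a discrete measure concentrated on the atoms of X, the integral over A reduces to the sum
  mu(A) = sum_{x in A} f(x) * nu({x}).
Computing each term:
  x2: f(x2) * nu(x2) = 6 * 3 = 18.
  x3: f(x3) * nu(x3) = 0 * 5 = 0.
  x5: f(x5) * nu(x5) = 9/4 * 1 = 9/4.
  x6: f(x6) * nu(x6) = 2/3 * 1 = 2/3.
Summing: mu(A) = 18 + 0 + 9/4 + 2/3 = 251/12.

251/12


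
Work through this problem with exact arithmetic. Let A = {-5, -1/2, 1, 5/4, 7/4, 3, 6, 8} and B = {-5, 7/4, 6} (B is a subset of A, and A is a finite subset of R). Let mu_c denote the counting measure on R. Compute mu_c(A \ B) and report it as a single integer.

Counting measure assigns mu_c(E) = |E| (number of elements) when E is finite. For B subset A, A \ B is the set of elements of A not in B, so |A \ B| = |A| - |B|.
|A| = 8, |B| = 3, so mu_c(A \ B) = 8 - 3 = 5.

5


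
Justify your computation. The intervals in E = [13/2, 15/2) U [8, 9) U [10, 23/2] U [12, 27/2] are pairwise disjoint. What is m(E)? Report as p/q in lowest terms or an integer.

For pairwise disjoint intervals, m(union_i I_i) = sum_i m(I_i),
and m is invariant under swapping open/closed endpoints (single points have measure 0).
So m(E) = sum_i (b_i - a_i).
  I_1 has length 15/2 - 13/2 = 1.
  I_2 has length 9 - 8 = 1.
  I_3 has length 23/2 - 10 = 3/2.
  I_4 has length 27/2 - 12 = 3/2.
Summing:
  m(E) = 1 + 1 + 3/2 + 3/2 = 5.

5


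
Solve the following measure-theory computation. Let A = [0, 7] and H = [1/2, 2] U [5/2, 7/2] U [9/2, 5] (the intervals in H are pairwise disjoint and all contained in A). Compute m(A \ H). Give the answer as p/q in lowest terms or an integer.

The ambient interval has length m(A) = 7 - 0 = 7.
Since the holes are disjoint and sit inside A, by finite additivity
  m(H) = sum_i (b_i - a_i), and m(A \ H) = m(A) - m(H).
Computing the hole measures:
  m(H_1) = 2 - 1/2 = 3/2.
  m(H_2) = 7/2 - 5/2 = 1.
  m(H_3) = 5 - 9/2 = 1/2.
Summed: m(H) = 3/2 + 1 + 1/2 = 3.
So m(A \ H) = 7 - 3 = 4.

4


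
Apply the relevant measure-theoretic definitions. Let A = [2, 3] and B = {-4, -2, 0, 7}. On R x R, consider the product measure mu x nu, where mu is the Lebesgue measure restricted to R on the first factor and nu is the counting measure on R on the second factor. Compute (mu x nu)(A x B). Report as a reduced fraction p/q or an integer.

For a measurable rectangle A x B, the product measure satisfies
  (mu x nu)(A x B) = mu(A) * nu(B).
  mu(A) = 1.
  nu(B) = 4.
  (mu x nu)(A x B) = 1 * 4 = 4.

4


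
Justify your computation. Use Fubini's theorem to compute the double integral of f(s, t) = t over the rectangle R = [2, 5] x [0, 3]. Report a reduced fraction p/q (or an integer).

f(s, t) is a tensor product of a function of s and a function of t, and both factors are bounded continuous (hence Lebesgue integrable) on the rectangle, so Fubini's theorem applies:
  integral_R f d(m x m) = (integral_a1^b1 1 ds) * (integral_a2^b2 t dt).
Inner integral in s: integral_{2}^{5} 1 ds = (5^1 - 2^1)/1
  = 3.
Inner integral in t: integral_{0}^{3} t dt = (3^2 - 0^2)/2
  = 9/2.
Product: (3) * (9/2) = 27/2.

27/2


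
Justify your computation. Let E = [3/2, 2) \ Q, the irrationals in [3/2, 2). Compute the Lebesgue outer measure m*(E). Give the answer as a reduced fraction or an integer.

The interval I = [3/2, 2) has m(I) = 2 - 3/2 = 1/2 (endpoints are measure-zero, so open/closed/half-open agree). Write I = (I cap Q) u (I \ Q). The rationals in I are countable, so m*(I cap Q) = 0 (cover each rational by intervals whose total length is arbitrarily small). By countable subadditivity m*(I) <= m*(I cap Q) + m*(I \ Q), hence m*(I \ Q) >= m(I) = 1/2. The reverse inequality m*(I \ Q) <= m*(I) = 1/2 is trivial since (I \ Q) is a subset of I. Therefore m*(I \ Q) = 1/2.

1/2


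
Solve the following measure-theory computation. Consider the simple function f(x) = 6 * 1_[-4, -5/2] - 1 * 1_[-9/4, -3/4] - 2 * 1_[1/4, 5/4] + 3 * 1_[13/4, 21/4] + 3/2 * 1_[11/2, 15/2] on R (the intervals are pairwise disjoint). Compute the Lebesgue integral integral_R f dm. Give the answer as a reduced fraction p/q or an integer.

For a simple function f = sum_i c_i * 1_{A_i} with disjoint A_i,
  integral f dm = sum_i c_i * m(A_i).
Lengths of the A_i:
  m(A_1) = -5/2 - (-4) = 3/2.
  m(A_2) = -3/4 - (-9/4) = 3/2.
  m(A_3) = 5/4 - 1/4 = 1.
  m(A_4) = 21/4 - 13/4 = 2.
  m(A_5) = 15/2 - 11/2 = 2.
Contributions c_i * m(A_i):
  (6) * (3/2) = 9.
  (-1) * (3/2) = -3/2.
  (-2) * (1) = -2.
  (3) * (2) = 6.
  (3/2) * (2) = 3.
Total: 9 - 3/2 - 2 + 6 + 3 = 29/2.

29/2


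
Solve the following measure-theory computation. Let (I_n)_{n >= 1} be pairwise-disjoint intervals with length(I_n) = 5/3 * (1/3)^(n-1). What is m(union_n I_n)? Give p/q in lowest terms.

By countable additivity of the Lebesgue measure on pairwise disjoint measurable sets,
  m(union_{n >= 1} I_n) = sum_{n >= 1} m(I_n) = sum_{n >= 1} a * r^(n-1),
  with a = 5/3 and r = 1/3.
Since 0 < r = 1/3 < 1, the geometric series converges:
  sum_{n >= 1} a * r^(n-1) = a / (1 - r).
  = 5/3 / (1 - 1/3)
  = 5/3 / (2/3)
  = 5/2.

5/2


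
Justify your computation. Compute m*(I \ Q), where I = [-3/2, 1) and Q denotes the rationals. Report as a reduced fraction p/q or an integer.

The interval I = [-3/2, 1) has m(I) = 1 - (-3/2) = 5/2 (endpoints are measure-zero, so open/closed/half-open agree). Write I = (I cap Q) u (I \ Q). The rationals in I are countable, so m*(I cap Q) = 0 (cover each rational by intervals whose total length is arbitrarily small). By countable subadditivity m*(I) <= m*(I cap Q) + m*(I \ Q), hence m*(I \ Q) >= m(I) = 5/2. The reverse inequality m*(I \ Q) <= m*(I) = 5/2 is trivial since (I \ Q) is a subset of I. Therefore m*(I \ Q) = 5/2.

5/2


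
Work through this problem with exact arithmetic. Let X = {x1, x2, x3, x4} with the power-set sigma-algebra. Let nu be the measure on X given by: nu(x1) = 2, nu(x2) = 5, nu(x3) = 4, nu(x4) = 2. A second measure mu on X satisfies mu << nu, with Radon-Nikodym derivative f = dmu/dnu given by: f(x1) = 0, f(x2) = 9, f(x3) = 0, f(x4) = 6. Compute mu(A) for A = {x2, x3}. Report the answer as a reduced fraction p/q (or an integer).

By the defining property of the Radon-Nikodym derivative, for every measurable set A,
  mu(A) = integral_A f dnu.
Since nu is a discrete measure concentrated on the atoms of X, the integral over A reduces to the sum
  mu(A) = sum_{x in A} f(x) * nu({x}).
Computing each term:
  x2: f(x2) * nu(x2) = 9 * 5 = 45.
  x3: f(x3) * nu(x3) = 0 * 4 = 0.
Summing: mu(A) = 45 + 0 = 45.

45


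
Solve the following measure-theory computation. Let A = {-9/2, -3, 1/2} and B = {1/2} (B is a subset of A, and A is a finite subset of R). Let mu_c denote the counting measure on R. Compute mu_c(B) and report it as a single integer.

Counting measure assigns mu_c(E) = |E| (number of elements) when E is finite.
B has 1 element(s), so mu_c(B) = 1.

1


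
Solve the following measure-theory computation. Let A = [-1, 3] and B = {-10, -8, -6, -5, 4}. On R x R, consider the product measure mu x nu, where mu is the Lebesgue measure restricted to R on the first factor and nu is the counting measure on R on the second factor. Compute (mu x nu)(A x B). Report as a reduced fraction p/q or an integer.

For a measurable rectangle A x B, the product measure satisfies
  (mu x nu)(A x B) = mu(A) * nu(B).
  mu(A) = 4.
  nu(B) = 5.
  (mu x nu)(A x B) = 4 * 5 = 20.

20


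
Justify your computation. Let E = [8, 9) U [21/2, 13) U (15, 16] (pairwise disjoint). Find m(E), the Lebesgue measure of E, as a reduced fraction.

For pairwise disjoint intervals, m(union_i I_i) = sum_i m(I_i),
and m is invariant under swapping open/closed endpoints (single points have measure 0).
So m(E) = sum_i (b_i - a_i).
  I_1 has length 9 - 8 = 1.
  I_2 has length 13 - 21/2 = 5/2.
  I_3 has length 16 - 15 = 1.
Summing:
  m(E) = 1 + 5/2 + 1 = 9/2.

9/2


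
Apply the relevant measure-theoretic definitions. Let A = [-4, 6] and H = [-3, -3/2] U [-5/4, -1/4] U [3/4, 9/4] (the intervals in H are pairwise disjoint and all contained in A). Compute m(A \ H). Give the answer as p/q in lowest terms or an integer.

The ambient interval has length m(A) = 6 - (-4) = 10.
Since the holes are disjoint and sit inside A, by finite additivity
  m(H) = sum_i (b_i - a_i), and m(A \ H) = m(A) - m(H).
Computing the hole measures:
  m(H_1) = -3/2 - (-3) = 3/2.
  m(H_2) = -1/4 - (-5/4) = 1.
  m(H_3) = 9/4 - 3/4 = 3/2.
Summed: m(H) = 3/2 + 1 + 3/2 = 4.
So m(A \ H) = 10 - 4 = 6.

6


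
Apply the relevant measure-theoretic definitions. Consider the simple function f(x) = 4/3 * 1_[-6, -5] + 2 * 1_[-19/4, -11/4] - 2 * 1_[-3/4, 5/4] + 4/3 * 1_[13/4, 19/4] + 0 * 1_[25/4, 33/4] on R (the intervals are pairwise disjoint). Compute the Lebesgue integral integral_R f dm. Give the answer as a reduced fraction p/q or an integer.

For a simple function f = sum_i c_i * 1_{A_i} with disjoint A_i,
  integral f dm = sum_i c_i * m(A_i).
Lengths of the A_i:
  m(A_1) = -5 - (-6) = 1.
  m(A_2) = -11/4 - (-19/4) = 2.
  m(A_3) = 5/4 - (-3/4) = 2.
  m(A_4) = 19/4 - 13/4 = 3/2.
  m(A_5) = 33/4 - 25/4 = 2.
Contributions c_i * m(A_i):
  (4/3) * (1) = 4/3.
  (2) * (2) = 4.
  (-2) * (2) = -4.
  (4/3) * (3/2) = 2.
  (0) * (2) = 0.
Total: 4/3 + 4 - 4 + 2 + 0 = 10/3.

10/3


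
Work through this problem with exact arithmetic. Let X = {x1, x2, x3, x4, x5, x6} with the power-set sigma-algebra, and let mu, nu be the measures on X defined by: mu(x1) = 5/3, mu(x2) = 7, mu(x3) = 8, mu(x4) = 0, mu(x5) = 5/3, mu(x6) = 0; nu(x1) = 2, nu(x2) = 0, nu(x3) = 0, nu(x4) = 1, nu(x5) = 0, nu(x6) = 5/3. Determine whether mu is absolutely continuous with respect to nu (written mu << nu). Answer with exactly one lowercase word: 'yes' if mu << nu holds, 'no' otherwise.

mu << nu means: every nu-null measurable set is also mu-null; equivalently, for every atom x, if nu({x}) = 0 then mu({x}) = 0.
Checking each atom:
  x1: nu = 2 > 0 -> no constraint.
  x2: nu = 0, mu = 7 > 0 -> violates mu << nu.
  x3: nu = 0, mu = 8 > 0 -> violates mu << nu.
  x4: nu = 1 > 0 -> no constraint.
  x5: nu = 0, mu = 5/3 > 0 -> violates mu << nu.
  x6: nu = 5/3 > 0 -> no constraint.
The atom(s) x2, x3, x5 violate the condition (nu = 0 but mu > 0). Therefore mu is NOT absolutely continuous w.r.t. nu.

no


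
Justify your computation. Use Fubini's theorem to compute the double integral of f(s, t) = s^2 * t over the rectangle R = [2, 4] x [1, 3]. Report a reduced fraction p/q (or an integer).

f(s, t) is a tensor product of a function of s and a function of t, and both factors are bounded continuous (hence Lebesgue integrable) on the rectangle, so Fubini's theorem applies:
  integral_R f d(m x m) = (integral_a1^b1 s^2 ds) * (integral_a2^b2 t dt).
Inner integral in s: integral_{2}^{4} s^2 ds = (4^3 - 2^3)/3
  = 56/3.
Inner integral in t: integral_{1}^{3} t dt = (3^2 - 1^2)/2
  = 4.
Product: (56/3) * (4) = 224/3.

224/3


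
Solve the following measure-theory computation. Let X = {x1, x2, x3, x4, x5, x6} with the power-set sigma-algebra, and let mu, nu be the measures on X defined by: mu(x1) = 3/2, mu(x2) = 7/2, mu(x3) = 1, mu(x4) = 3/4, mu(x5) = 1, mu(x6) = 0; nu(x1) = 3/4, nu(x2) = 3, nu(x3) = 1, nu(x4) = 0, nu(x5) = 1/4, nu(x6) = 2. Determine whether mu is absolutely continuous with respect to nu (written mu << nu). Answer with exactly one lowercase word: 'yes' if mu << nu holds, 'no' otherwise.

mu << nu means: every nu-null measurable set is also mu-null; equivalently, for every atom x, if nu({x}) = 0 then mu({x}) = 0.
Checking each atom:
  x1: nu = 3/4 > 0 -> no constraint.
  x2: nu = 3 > 0 -> no constraint.
  x3: nu = 1 > 0 -> no constraint.
  x4: nu = 0, mu = 3/4 > 0 -> violates mu << nu.
  x5: nu = 1/4 > 0 -> no constraint.
  x6: nu = 2 > 0 -> no constraint.
The atom(s) x4 violate the condition (nu = 0 but mu > 0). Therefore mu is NOT absolutely continuous w.r.t. nu.

no


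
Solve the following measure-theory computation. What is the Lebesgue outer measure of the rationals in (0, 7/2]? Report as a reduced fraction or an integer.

Q cap (0, 7/2] is countable; list its elements as q_1, q_2, ... . Fix eps > 0 and cover the k-th point by an interval of length eps * 2^(-k). The cover has total length eps * sum_{k>=1} 2^(-k) = eps, so by definition of outer measure m*(Q cap (0, 7/2]) <= eps. Since eps was arbitrary and m* >= 0, the outer measure is 0.

0


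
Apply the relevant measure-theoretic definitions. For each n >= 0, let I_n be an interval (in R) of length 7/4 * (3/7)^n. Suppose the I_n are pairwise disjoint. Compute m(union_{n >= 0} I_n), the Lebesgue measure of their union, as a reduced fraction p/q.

By countable additivity of the Lebesgue measure on pairwise disjoint measurable sets,
  m(union_{n >= 0} I_n) = sum_{n >= 0} m(I_n) = sum_{n >= 0} a * r^n,
  with a = 7/4 and r = 3/7.
Since 0 < r = 3/7 < 1, the geometric series converges:
  sum_{n >= 0} a * r^n = a / (1 - r).
  = 7/4 / (1 - 3/7)
  = 7/4 / (4/7)
  = 49/16.

49/16


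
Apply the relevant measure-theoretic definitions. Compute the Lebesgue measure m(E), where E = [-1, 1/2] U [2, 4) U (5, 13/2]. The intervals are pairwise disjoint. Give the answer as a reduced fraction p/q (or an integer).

For pairwise disjoint intervals, m(union_i I_i) = sum_i m(I_i),
and m is invariant under swapping open/closed endpoints (single points have measure 0).
So m(E) = sum_i (b_i - a_i).
  I_1 has length 1/2 - (-1) = 3/2.
  I_2 has length 4 - 2 = 2.
  I_3 has length 13/2 - 5 = 3/2.
Summing:
  m(E) = 3/2 + 2 + 3/2 = 5.

5


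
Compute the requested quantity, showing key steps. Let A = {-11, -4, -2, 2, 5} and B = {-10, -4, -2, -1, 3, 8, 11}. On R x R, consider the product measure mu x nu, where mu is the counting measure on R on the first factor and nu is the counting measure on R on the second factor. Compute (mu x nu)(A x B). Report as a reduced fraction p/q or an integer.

For a measurable rectangle A x B, the product measure satisfies
  (mu x nu)(A x B) = mu(A) * nu(B).
  mu(A) = 5.
  nu(B) = 7.
  (mu x nu)(A x B) = 5 * 7 = 35.

35


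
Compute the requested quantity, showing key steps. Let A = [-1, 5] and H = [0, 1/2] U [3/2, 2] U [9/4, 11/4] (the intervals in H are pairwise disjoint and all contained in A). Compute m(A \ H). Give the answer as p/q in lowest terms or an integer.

The ambient interval has length m(A) = 5 - (-1) = 6.
Since the holes are disjoint and sit inside A, by finite additivity
  m(H) = sum_i (b_i - a_i), and m(A \ H) = m(A) - m(H).
Computing the hole measures:
  m(H_1) = 1/2 - 0 = 1/2.
  m(H_2) = 2 - 3/2 = 1/2.
  m(H_3) = 11/4 - 9/4 = 1/2.
Summed: m(H) = 1/2 + 1/2 + 1/2 = 3/2.
So m(A \ H) = 6 - 3/2 = 9/2.

9/2


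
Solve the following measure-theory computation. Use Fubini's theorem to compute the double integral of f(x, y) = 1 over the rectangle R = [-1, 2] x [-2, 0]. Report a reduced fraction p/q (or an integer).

f(x, y) is a tensor product of a function of x and a function of y, and both factors are bounded continuous (hence Lebesgue integrable) on the rectangle, so Fubini's theorem applies:
  integral_R f d(m x m) = (integral_a1^b1 1 dx) * (integral_a2^b2 1 dy).
Inner integral in x: integral_{-1}^{2} 1 dx = (2^1 - (-1)^1)/1
  = 3.
Inner integral in y: integral_{-2}^{0} 1 dy = (0^1 - (-2)^1)/1
  = 2.
Product: (3) * (2) = 6.

6


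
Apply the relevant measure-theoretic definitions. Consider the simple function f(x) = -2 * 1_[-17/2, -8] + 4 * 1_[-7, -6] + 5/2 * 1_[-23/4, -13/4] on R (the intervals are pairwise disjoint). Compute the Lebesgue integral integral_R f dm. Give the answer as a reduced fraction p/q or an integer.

For a simple function f = sum_i c_i * 1_{A_i} with disjoint A_i,
  integral f dm = sum_i c_i * m(A_i).
Lengths of the A_i:
  m(A_1) = -8 - (-17/2) = 1/2.
  m(A_2) = -6 - (-7) = 1.
  m(A_3) = -13/4 - (-23/4) = 5/2.
Contributions c_i * m(A_i):
  (-2) * (1/2) = -1.
  (4) * (1) = 4.
  (5/2) * (5/2) = 25/4.
Total: -1 + 4 + 25/4 = 37/4.

37/4


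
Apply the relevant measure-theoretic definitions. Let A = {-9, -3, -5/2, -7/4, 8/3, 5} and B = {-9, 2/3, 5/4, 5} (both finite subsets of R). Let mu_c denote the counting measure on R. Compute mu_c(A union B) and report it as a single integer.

Counting measure on a finite set equals cardinality. By inclusion-exclusion, |A union B| = |A| + |B| - |A cap B|.
|A| = 6, |B| = 4, |A cap B| = 2.
So mu_c(A union B) = 6 + 4 - 2 = 8.

8


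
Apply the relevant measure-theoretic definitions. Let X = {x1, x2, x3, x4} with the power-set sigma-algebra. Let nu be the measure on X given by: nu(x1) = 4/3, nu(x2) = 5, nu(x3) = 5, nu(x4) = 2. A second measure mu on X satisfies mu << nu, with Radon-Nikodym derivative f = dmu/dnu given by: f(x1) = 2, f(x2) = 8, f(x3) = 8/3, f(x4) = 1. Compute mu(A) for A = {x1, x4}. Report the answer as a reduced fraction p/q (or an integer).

By the defining property of the Radon-Nikodym derivative, for every measurable set A,
  mu(A) = integral_A f dnu.
Since nu is a discrete measure concentrated on the atoms of X, the integral over A reduces to the sum
  mu(A) = sum_{x in A} f(x) * nu({x}).
Computing each term:
  x1: f(x1) * nu(x1) = 2 * 4/3 = 8/3.
  x4: f(x4) * nu(x4) = 1 * 2 = 2.
Summing: mu(A) = 8/3 + 2 = 14/3.

14/3


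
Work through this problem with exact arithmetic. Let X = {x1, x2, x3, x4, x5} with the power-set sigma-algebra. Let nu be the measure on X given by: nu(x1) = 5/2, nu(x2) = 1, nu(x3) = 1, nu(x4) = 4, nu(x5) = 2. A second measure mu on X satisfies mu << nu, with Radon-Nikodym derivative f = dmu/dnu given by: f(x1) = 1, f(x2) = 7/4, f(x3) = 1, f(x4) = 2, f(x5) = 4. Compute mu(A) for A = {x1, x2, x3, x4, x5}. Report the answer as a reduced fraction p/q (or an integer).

By the defining property of the Radon-Nikodym derivative, for every measurable set A,
  mu(A) = integral_A f dnu.
Since nu is a discrete measure concentrated on the atoms of X, the integral over A reduces to the sum
  mu(A) = sum_{x in A} f(x) * nu({x}).
Computing each term:
  x1: f(x1) * nu(x1) = 1 * 5/2 = 5/2.
  x2: f(x2) * nu(x2) = 7/4 * 1 = 7/4.
  x3: f(x3) * nu(x3) = 1 * 1 = 1.
  x4: f(x4) * nu(x4) = 2 * 4 = 8.
  x5: f(x5) * nu(x5) = 4 * 2 = 8.
Summing: mu(A) = 5/2 + 7/4 + 1 + 8 + 8 = 85/4.

85/4


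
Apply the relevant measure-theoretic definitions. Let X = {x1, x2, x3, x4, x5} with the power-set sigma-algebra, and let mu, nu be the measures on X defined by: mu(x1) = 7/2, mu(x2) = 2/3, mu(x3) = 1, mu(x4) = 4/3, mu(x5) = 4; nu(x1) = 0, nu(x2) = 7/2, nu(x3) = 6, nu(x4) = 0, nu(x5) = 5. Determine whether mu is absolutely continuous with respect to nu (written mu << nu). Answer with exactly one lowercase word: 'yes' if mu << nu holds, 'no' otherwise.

mu << nu means: every nu-null measurable set is also mu-null; equivalently, for every atom x, if nu({x}) = 0 then mu({x}) = 0.
Checking each atom:
  x1: nu = 0, mu = 7/2 > 0 -> violates mu << nu.
  x2: nu = 7/2 > 0 -> no constraint.
  x3: nu = 6 > 0 -> no constraint.
  x4: nu = 0, mu = 4/3 > 0 -> violates mu << nu.
  x5: nu = 5 > 0 -> no constraint.
The atom(s) x1, x4 violate the condition (nu = 0 but mu > 0). Therefore mu is NOT absolutely continuous w.r.t. nu.

no


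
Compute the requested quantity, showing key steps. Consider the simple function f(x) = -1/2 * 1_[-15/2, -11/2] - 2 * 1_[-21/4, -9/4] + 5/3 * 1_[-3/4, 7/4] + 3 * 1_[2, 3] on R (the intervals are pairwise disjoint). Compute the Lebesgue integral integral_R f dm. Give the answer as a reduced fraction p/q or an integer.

For a simple function f = sum_i c_i * 1_{A_i} with disjoint A_i,
  integral f dm = sum_i c_i * m(A_i).
Lengths of the A_i:
  m(A_1) = -11/2 - (-15/2) = 2.
  m(A_2) = -9/4 - (-21/4) = 3.
  m(A_3) = 7/4 - (-3/4) = 5/2.
  m(A_4) = 3 - 2 = 1.
Contributions c_i * m(A_i):
  (-1/2) * (2) = -1.
  (-2) * (3) = -6.
  (5/3) * (5/2) = 25/6.
  (3) * (1) = 3.
Total: -1 - 6 + 25/6 + 3 = 1/6.

1/6


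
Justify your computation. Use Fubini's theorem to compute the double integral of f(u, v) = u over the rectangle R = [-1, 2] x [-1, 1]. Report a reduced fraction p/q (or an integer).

f(u, v) is a tensor product of a function of u and a function of v, and both factors are bounded continuous (hence Lebesgue integrable) on the rectangle, so Fubini's theorem applies:
  integral_R f d(m x m) = (integral_a1^b1 u du) * (integral_a2^b2 1 dv).
Inner integral in u: integral_{-1}^{2} u du = (2^2 - (-1)^2)/2
  = 3/2.
Inner integral in v: integral_{-1}^{1} 1 dv = (1^1 - (-1)^1)/1
  = 2.
Product: (3/2) * (2) = 3.

3


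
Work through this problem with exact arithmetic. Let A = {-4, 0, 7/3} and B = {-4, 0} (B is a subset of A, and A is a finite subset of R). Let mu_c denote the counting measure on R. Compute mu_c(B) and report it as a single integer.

Counting measure assigns mu_c(E) = |E| (number of elements) when E is finite.
B has 2 element(s), so mu_c(B) = 2.

2


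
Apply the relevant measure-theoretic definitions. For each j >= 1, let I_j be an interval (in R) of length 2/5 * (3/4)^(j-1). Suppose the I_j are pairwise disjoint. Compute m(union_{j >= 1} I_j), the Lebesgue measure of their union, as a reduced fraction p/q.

By countable additivity of the Lebesgue measure on pairwise disjoint measurable sets,
  m(union_{j >= 1} I_j) = sum_{j >= 1} m(I_j) = sum_{j >= 1} a * r^(j-1),
  with a = 2/5 and r = 3/4.
Since 0 < r = 3/4 < 1, the geometric series converges:
  sum_{j >= 1} a * r^(j-1) = a / (1 - r).
  = 2/5 / (1 - 3/4)
  = 2/5 / (1/4)
  = 8/5.

8/5
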